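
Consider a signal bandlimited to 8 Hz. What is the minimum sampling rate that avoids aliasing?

Nyquist rate = 2 × 8 Hz = 16 Hz.

16 Hz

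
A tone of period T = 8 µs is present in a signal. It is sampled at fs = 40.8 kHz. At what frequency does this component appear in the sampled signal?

2.6 kHz

T = 8 µs → f = 1/T = 125 kHz.
125 kHz mod fs = 2.6 kHz.
2.6 kHz ≤ fs/2 = 20.4 kHz, appears at 2.6 kHz.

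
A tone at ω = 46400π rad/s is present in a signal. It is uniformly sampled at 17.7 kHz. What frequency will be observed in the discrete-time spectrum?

ω = 46400π rad/s → f = ω/(2π) = 23200 Hz = 23.2 kHz.
23.2 kHz mod fs = 5.5 kHz.
5.5 kHz ≤ fs/2 = 8.85 kHz, appears at 5.5 kHz.

5.5 kHz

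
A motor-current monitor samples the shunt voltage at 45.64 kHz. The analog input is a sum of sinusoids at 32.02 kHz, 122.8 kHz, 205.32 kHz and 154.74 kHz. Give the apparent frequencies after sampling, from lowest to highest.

fs/2 = 22.82 kHz.
32.02 kHz > fs/2 = 22.82 kHz, folds to fs − 32.02 kHz = 13.62 kHz.
122.8 kHz mod fs = 31.52 kHz.
31.52 kHz > fs/2 = 22.82 kHz, folds to fs − 31.52 kHz = 14.12 kHz.
205.32 kHz mod fs = 22.76 kHz.
22.76 kHz ≤ fs/2 = 22.82 kHz, appears at 22.76 kHz.
154.74 kHz mod fs = 17.82 kHz.
17.82 kHz ≤ fs/2 = 22.82 kHz, appears at 17.82 kHz.
Distinct values: {13.62 kHz, 14.12 kHz, 17.82 kHz, 22.76 kHz}.

13.62 kHz, 14.12 kHz, 17.82 kHz, 22.76 kHz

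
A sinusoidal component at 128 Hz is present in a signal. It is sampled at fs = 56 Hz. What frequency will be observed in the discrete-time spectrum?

16 Hz

128 Hz mod fs = 16 Hz.
16 Hz ≤ fs/2 = 28 Hz, appears at 16 Hz.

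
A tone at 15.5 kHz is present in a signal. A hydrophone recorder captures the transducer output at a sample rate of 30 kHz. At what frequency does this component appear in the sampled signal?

14.5 kHz

15.5 kHz > fs/2 = 15 kHz, folds to fs − 15.5 kHz = 14.5 kHz.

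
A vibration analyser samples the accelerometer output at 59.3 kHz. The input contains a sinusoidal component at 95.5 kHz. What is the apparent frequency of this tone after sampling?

23.1 kHz

95.5 kHz mod fs = 36.2 kHz.
36.2 kHz > fs/2 = 29.65 kHz, folds to fs − 36.2 kHz = 23.1 kHz.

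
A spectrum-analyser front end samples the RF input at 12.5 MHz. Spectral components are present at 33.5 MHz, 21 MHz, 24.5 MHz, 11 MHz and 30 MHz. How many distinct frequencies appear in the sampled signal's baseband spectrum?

4

fs/2 = 6.25 MHz.
33.5 MHz mod fs = 8.5 MHz.
8.5 MHz > fs/2 = 6.25 MHz, folds to fs − 8.5 MHz = 4 MHz.
21 MHz mod fs = 8.5 MHz.
8.5 MHz > fs/2 = 6.25 MHz, folds to fs − 8.5 MHz = 4 MHz.
24.5 MHz mod fs = 12 MHz.
12 MHz > fs/2 = 6.25 MHz, folds to fs − 12 MHz = 0.5 MHz.
11 MHz > fs/2 = 6.25 MHz, folds to fs − 11 MHz = 1.5 MHz.
30 MHz mod fs = 5 MHz.
5 MHz ≤ fs/2 = 6.25 MHz, appears at 5 MHz.
Distinct values: {0.5 MHz, 1.5 MHz, 4 MHz, 5 MHz} → 4.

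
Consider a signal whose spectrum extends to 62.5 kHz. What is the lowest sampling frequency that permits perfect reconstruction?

Nyquist rate = 2 × 62.5 kHz = 125 kHz.

125 kHz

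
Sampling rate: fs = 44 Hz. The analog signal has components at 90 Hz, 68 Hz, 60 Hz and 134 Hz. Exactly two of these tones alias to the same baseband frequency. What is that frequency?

fs/2 = 22 Hz.
90 Hz mod fs = 2 Hz.
2 Hz ≤ fs/2 = 22 Hz, appears at 2 Hz.
68 Hz mod fs = 24 Hz.
24 Hz > fs/2 = 22 Hz, folds to fs − 24 Hz = 20 Hz.
60 Hz mod fs = 16 Hz.
16 Hz ≤ fs/2 = 22 Hz, appears at 16 Hz.
134 Hz mod fs = 2 Hz.
2 Hz ≤ fs/2 = 22 Hz, appears at 2 Hz.
90 Hz and 134 Hz both map to 2 Hz.

2 Hz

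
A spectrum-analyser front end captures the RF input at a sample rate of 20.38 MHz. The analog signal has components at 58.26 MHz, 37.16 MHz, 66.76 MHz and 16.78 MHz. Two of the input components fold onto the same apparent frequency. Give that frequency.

3.6 MHz

fs/2 = 10.19 MHz.
58.26 MHz mod fs = 17.5 MHz.
17.5 MHz > fs/2 = 10.19 MHz, folds to fs − 17.5 MHz = 2.88 MHz.
37.16 MHz mod fs = 16.78 MHz.
16.78 MHz > fs/2 = 10.19 MHz, folds to fs − 16.78 MHz = 3.6 MHz.
66.76 MHz mod fs = 5.62 MHz.
5.62 MHz ≤ fs/2 = 10.19 MHz, appears at 5.62 MHz.
16.78 MHz > fs/2 = 10.19 MHz, folds to fs − 16.78 MHz = 3.6 MHz.
16.78 MHz and 37.16 MHz both map to 3.6 MHz.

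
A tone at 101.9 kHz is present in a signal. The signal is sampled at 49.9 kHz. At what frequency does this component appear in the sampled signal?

2.1 kHz

101.9 kHz mod fs = 2.1 kHz.
2.1 kHz ≤ fs/2 = 24.95 kHz, appears at 2.1 kHz.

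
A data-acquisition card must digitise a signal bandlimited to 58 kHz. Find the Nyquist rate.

Nyquist rate = 2 × 58 kHz = 116 kHz.

116 kHz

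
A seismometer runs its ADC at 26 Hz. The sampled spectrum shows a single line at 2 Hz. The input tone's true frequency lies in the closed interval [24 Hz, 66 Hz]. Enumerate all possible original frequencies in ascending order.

Frequencies that alias to 2 Hz are k·fs ± 2 Hz for integer k ≥ 0.
k=0: 2 Hz.
k=1: 24 Hz, 28 Hz.
k=2: 50 Hz, 54 Hz.
k=3: 76 Hz, 80 Hz.
Within [24 Hz, 66 Hz]: 24 Hz, 28 Hz, 50 Hz, 54 Hz.

24 Hz, 28 Hz, 50 Hz, 54 Hz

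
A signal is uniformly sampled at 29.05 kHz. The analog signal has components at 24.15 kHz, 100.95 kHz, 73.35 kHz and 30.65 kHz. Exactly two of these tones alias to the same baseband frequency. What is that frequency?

13.8 kHz

fs/2 = 14.525 kHz.
24.15 kHz > fs/2 = 14.525 kHz, folds to fs − 24.15 kHz = 4.9 kHz.
100.95 kHz mod fs = 13.8 kHz.
13.8 kHz ≤ fs/2 = 14.525 kHz, appears at 13.8 kHz.
73.35 kHz mod fs = 15.25 kHz.
15.25 kHz > fs/2 = 14.525 kHz, folds to fs − 15.25 kHz = 13.8 kHz.
30.65 kHz mod fs = 1.6 kHz.
1.6 kHz ≤ fs/2 = 14.525 kHz, appears at 1.6 kHz.
73.35 kHz and 100.95 kHz both map to 13.8 kHz.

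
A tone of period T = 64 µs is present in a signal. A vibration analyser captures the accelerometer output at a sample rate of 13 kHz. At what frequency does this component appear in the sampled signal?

T = 64 µs → f = 1/T = 15.625 kHz.
15.625 kHz mod fs = 2.625 kHz.
2.625 kHz ≤ fs/2 = 6.5 kHz, appears at 2.625 kHz.

2.625 kHz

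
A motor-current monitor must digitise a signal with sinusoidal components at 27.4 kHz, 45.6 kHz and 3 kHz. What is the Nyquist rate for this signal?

91.2 kHz

Highest-frequency component: 45.6 kHz.
Nyquist rate = 2 × 45.6 kHz = 91.2 kHz.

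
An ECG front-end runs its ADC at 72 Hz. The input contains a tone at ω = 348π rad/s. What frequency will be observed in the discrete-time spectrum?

ω = 348π rad/s → f = ω/(2π) = 174 Hz.
174 Hz mod fs = 30 Hz.
30 Hz ≤ fs/2 = 36 Hz, appears at 30 Hz.

30 Hz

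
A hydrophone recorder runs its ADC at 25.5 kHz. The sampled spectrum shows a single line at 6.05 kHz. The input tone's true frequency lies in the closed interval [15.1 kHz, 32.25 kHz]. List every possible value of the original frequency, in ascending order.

19.45 kHz, 31.55 kHz

Frequencies that alias to 6.05 kHz are k·fs ± 6.05 kHz for integer k ≥ 0.
k=0: 6.05 kHz.
k=1: 19.45 kHz, 31.55 kHz.
k=2: 44.95 kHz, 57.05 kHz.
Within [15.1 kHz, 32.25 kHz]: 19.45 kHz, 31.55 kHz.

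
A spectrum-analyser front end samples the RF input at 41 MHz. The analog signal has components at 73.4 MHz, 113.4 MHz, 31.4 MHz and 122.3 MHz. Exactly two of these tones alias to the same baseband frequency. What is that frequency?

9.6 MHz

fs/2 = 20.5 MHz.
73.4 MHz mod fs = 32.4 MHz.
32.4 MHz > fs/2 = 20.5 MHz, folds to fs − 32.4 MHz = 8.6 MHz.
113.4 MHz mod fs = 31.4 MHz.
31.4 MHz > fs/2 = 20.5 MHz, folds to fs − 31.4 MHz = 9.6 MHz.
31.4 MHz > fs/2 = 20.5 MHz, folds to fs − 31.4 MHz = 9.6 MHz.
122.3 MHz mod fs = 40.3 MHz.
40.3 MHz > fs/2 = 20.5 MHz, folds to fs − 40.3 MHz = 0.7 MHz.
31.4 MHz and 113.4 MHz both map to 9.6 MHz.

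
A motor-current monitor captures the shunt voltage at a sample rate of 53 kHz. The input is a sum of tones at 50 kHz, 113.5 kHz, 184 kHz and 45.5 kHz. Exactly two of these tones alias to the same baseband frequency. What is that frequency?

fs/2 = 26.5 kHz.
50 kHz > fs/2 = 26.5 kHz, folds to fs − 50 kHz = 3 kHz.
113.5 kHz mod fs = 7.5 kHz.
7.5 kHz ≤ fs/2 = 26.5 kHz, appears at 7.5 kHz.
184 kHz mod fs = 25 kHz.
25 kHz ≤ fs/2 = 26.5 kHz, appears at 25 kHz.
45.5 kHz > fs/2 = 26.5 kHz, folds to fs − 45.5 kHz = 7.5 kHz.
45.5 kHz and 113.5 kHz both map to 7.5 kHz.

7.5 kHz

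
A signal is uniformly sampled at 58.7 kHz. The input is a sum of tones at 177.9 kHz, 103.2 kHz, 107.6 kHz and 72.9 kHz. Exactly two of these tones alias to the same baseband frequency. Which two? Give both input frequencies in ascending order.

72.9 kHz, 103.2 kHz

fs/2 = 29.35 kHz.
177.9 kHz mod fs = 1.8 kHz.
1.8 kHz ≤ fs/2 = 29.35 kHz, appears at 1.8 kHz.
103.2 kHz mod fs = 44.5 kHz.
44.5 kHz > fs/2 = 29.35 kHz, folds to fs − 44.5 kHz = 14.2 kHz.
107.6 kHz mod fs = 48.9 kHz.
48.9 kHz > fs/2 = 29.35 kHz, folds to fs − 48.9 kHz = 9.8 kHz.
72.9 kHz mod fs = 14.2 kHz.
14.2 kHz ≤ fs/2 = 29.35 kHz, appears at 14.2 kHz.
72.9 kHz and 103.2 kHz both map to 14.2 kHz.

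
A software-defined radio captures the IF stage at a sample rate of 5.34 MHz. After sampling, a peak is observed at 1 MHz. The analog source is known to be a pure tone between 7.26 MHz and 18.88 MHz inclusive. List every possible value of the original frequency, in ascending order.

9.68 MHz, 11.68 MHz, 15.02 MHz, 17.02 MHz

Frequencies that alias to 1 MHz are k·fs ± 1 MHz for integer k ≥ 0.
k=0: 1 MHz.
k=1: 4.34 MHz, 6.34 MHz.
k=2: 9.68 MHz, 11.68 MHz.
k=3: 15.02 MHz, 17.02 MHz.
k=4: 20.36 MHz, 22.36 MHz.
Within [7.26 MHz, 18.88 MHz]: 9.68 MHz, 11.68 MHz, 15.02 MHz, 17.02 MHz.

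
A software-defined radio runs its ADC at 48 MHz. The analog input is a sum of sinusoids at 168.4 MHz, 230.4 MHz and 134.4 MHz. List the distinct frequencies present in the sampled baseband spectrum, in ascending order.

9.6 MHz, 23.6 MHz

fs/2 = 24 MHz.
168.4 MHz mod fs = 24.4 MHz.
24.4 MHz > fs/2 = 24 MHz, folds to fs − 24.4 MHz = 23.6 MHz.
230.4 MHz mod fs = 38.4 MHz.
38.4 MHz > fs/2 = 24 MHz, folds to fs − 38.4 MHz = 9.6 MHz.
134.4 MHz mod fs = 38.4 MHz.
38.4 MHz > fs/2 = 24 MHz, folds to fs − 38.4 MHz = 9.6 MHz.
Distinct values: {9.6 MHz, 23.6 MHz}.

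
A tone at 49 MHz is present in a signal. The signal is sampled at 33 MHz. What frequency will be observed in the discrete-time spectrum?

16 MHz

49 MHz mod fs = 16 MHz.
16 MHz ≤ fs/2 = 16.5 MHz, appears at 16 MHz.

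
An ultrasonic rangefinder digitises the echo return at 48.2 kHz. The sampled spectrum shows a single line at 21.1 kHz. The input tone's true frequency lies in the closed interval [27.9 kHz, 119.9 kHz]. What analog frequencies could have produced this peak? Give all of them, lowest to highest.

69.3 kHz, 75.3 kHz, 117.5 kHz

Frequencies that alias to 21.1 kHz are k·fs ± 21.1 kHz for integer k ≥ 0.
k=0: 21.1 kHz.
k=1: 27.1 kHz, 69.3 kHz.
k=2: 75.3 kHz, 117.5 kHz.
k=3: 123.5 kHz, 165.7 kHz.
Within [27.9 kHz, 119.9 kHz]: 69.3 kHz, 75.3 kHz, 117.5 kHz.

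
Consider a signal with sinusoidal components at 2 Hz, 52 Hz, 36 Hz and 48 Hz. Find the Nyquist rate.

Highest-frequency component: 52 Hz.
Nyquist rate = 2 × 52 Hz = 104 Hz.

104 Hz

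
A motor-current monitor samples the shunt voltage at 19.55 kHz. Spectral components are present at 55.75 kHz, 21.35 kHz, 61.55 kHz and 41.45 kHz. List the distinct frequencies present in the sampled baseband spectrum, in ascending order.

fs/2 = 9.775 kHz.
55.75 kHz mod fs = 16.65 kHz.
16.65 kHz > fs/2 = 9.775 kHz, folds to fs − 16.65 kHz = 2.9 kHz.
21.35 kHz mod fs = 1.8 kHz.
1.8 kHz ≤ fs/2 = 9.775 kHz, appears at 1.8 kHz.
61.55 kHz mod fs = 2.9 kHz.
2.9 kHz ≤ fs/2 = 9.775 kHz, appears at 2.9 kHz.
41.45 kHz mod fs = 2.35 kHz.
2.35 kHz ≤ fs/2 = 9.775 kHz, appears at 2.35 kHz.
Distinct values: {1.8 kHz, 2.35 kHz, 2.9 kHz}.

1.8 kHz, 2.35 kHz, 2.9 kHz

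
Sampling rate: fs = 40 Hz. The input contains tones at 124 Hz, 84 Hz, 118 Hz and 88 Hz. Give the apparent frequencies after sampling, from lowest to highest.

fs/2 = 20 Hz.
124 Hz mod fs = 4 Hz.
4 Hz ≤ fs/2 = 20 Hz, appears at 4 Hz.
84 Hz mod fs = 4 Hz.
4 Hz ≤ fs/2 = 20 Hz, appears at 4 Hz.
118 Hz mod fs = 38 Hz.
38 Hz > fs/2 = 20 Hz, folds to fs − 38 Hz = 2 Hz.
88 Hz mod fs = 8 Hz.
8 Hz ≤ fs/2 = 20 Hz, appears at 8 Hz.
Distinct values: {2 Hz, 4 Hz, 8 Hz}.

2 Hz, 4 Hz, 8 Hz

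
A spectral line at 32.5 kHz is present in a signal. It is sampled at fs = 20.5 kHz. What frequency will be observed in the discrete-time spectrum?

32.5 kHz mod fs = 12 kHz.
12 kHz > fs/2 = 10.25 kHz, folds to fs − 12 kHz = 8.5 kHz.

8.5 kHz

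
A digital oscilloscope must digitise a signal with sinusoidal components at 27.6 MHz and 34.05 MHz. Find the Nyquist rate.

68.1 MHz

Highest-frequency component: 34.05 MHz.
Nyquist rate = 2 × 34.05 MHz = 68.1 MHz.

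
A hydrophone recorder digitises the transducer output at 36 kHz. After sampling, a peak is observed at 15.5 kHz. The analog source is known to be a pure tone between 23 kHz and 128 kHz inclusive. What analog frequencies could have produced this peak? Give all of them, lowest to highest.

Frequencies that alias to 15.5 kHz are k·fs ± 15.5 kHz for integer k ≥ 0.
k=0: 15.5 kHz.
k=1: 20.5 kHz, 51.5 kHz.
k=2: 56.5 kHz, 87.5 kHz.
k=3: 92.5 kHz, 123.5 kHz.
k=4: 128.5 kHz, 159.5 kHz.
Within [23 kHz, 128 kHz]: 51.5 kHz, 56.5 kHz, 87.5 kHz, 92.5 kHz, 123.5 kHz.

51.5 kHz, 56.5 kHz, 87.5 kHz, 92.5 kHz, 123.5 kHz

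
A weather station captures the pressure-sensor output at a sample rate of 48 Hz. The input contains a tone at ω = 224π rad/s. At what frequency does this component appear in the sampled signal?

16 Hz

ω = 224π rad/s → f = ω/(2π) = 112 Hz.
112 Hz mod fs = 16 Hz.
16 Hz ≤ fs/2 = 24 Hz, appears at 16 Hz.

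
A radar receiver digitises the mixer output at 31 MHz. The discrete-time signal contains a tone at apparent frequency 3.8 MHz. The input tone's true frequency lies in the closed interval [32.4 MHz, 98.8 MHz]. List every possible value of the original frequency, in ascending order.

34.8 MHz, 58.2 MHz, 65.8 MHz, 89.2 MHz, 96.8 MHz

Frequencies that alias to 3.8 MHz are k·fs ± 3.8 MHz for integer k ≥ 0.
k=0: 3.8 MHz.
k=1: 27.2 MHz, 34.8 MHz.
k=2: 58.2 MHz, 65.8 MHz.
k=3: 89.2 MHz, 96.8 MHz.
k=4: 120.2 MHz, 127.8 MHz.
Within [32.4 MHz, 98.8 MHz]: 34.8 MHz, 58.2 MHz, 65.8 MHz, 89.2 MHz, 96.8 MHz.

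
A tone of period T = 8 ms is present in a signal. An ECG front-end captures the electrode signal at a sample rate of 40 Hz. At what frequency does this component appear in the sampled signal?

T = 8 ms → f = 1/T = 125 Hz.
125 Hz mod fs = 5 Hz.
5 Hz ≤ fs/2 = 20 Hz, appears at 5 Hz.

5 Hz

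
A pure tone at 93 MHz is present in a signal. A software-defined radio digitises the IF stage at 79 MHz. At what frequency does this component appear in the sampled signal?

14 MHz

93 MHz mod fs = 14 MHz.
14 MHz ≤ fs/2 = 39.5 MHz, appears at 14 MHz.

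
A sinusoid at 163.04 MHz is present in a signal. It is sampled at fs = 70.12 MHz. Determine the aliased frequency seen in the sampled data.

163.04 MHz mod fs = 22.8 MHz.
22.8 MHz ≤ fs/2 = 35.06 MHz, appears at 22.8 MHz.

22.8 MHz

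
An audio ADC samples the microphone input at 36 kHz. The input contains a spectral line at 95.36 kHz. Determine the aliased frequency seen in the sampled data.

12.64 kHz

95.36 kHz mod fs = 23.36 kHz.
23.36 kHz > fs/2 = 18 kHz, folds to fs − 23.36 kHz = 12.64 kHz.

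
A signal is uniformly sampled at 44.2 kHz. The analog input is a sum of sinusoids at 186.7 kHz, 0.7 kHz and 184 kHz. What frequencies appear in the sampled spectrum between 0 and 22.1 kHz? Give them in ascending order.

0.7 kHz, 7.2 kHz, 9.9 kHz

fs/2 = 22.1 kHz.
186.7 kHz mod fs = 9.9 kHz.
9.9 kHz ≤ fs/2 = 22.1 kHz, appears at 9.9 kHz.
0.7 kHz ≤ fs/2 = 22.1 kHz, passes unchanged.
184 kHz mod fs = 7.2 kHz.
7.2 kHz ≤ fs/2 = 22.1 kHz, appears at 7.2 kHz.
Distinct values: {0.7 kHz, 7.2 kHz, 9.9 kHz}.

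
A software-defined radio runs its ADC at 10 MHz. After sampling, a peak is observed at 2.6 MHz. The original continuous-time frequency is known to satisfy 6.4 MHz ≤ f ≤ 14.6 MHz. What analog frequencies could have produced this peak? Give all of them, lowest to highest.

7.4 MHz, 12.6 MHz

Frequencies that alias to 2.6 MHz are k·fs ± 2.6 MHz for integer k ≥ 0.
k=0: 2.6 MHz.
k=1: 7.4 MHz, 12.6 MHz.
k=2: 17.4 MHz, 22.6 MHz.
Within [6.4 MHz, 14.6 MHz]: 7.4 MHz, 12.6 MHz.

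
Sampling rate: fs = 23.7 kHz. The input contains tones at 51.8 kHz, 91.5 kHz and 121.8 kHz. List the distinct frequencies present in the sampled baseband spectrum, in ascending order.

3.3 kHz, 4.4 kHz

fs/2 = 11.85 kHz.
51.8 kHz mod fs = 4.4 kHz.
4.4 kHz ≤ fs/2 = 11.85 kHz, appears at 4.4 kHz.
91.5 kHz mod fs = 20.4 kHz.
20.4 kHz > fs/2 = 11.85 kHz, folds to fs − 20.4 kHz = 3.3 kHz.
121.8 kHz mod fs = 3.3 kHz.
3.3 kHz ≤ fs/2 = 11.85 kHz, appears at 3.3 kHz.
Distinct values: {3.3 kHz, 4.4 kHz}.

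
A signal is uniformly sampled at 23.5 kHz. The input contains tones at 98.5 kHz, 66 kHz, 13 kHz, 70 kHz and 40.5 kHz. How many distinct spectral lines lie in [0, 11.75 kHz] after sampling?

fs/2 = 11.75 kHz.
98.5 kHz mod fs = 4.5 kHz.
4.5 kHz ≤ fs/2 = 11.75 kHz, appears at 4.5 kHz.
66 kHz mod fs = 19 kHz.
19 kHz > fs/2 = 11.75 kHz, folds to fs − 19 kHz = 4.5 kHz.
13 kHz > fs/2 = 11.75 kHz, folds to fs − 13 kHz = 10.5 kHz.
70 kHz mod fs = 23 kHz.
23 kHz > fs/2 = 11.75 kHz, folds to fs − 23 kHz = 0.5 kHz.
40.5 kHz mod fs = 17 kHz.
17 kHz > fs/2 = 11.75 kHz, folds to fs − 17 kHz = 6.5 kHz.
Distinct values: {0.5 kHz, 4.5 kHz, 6.5 kHz, 10.5 kHz} → 4.

4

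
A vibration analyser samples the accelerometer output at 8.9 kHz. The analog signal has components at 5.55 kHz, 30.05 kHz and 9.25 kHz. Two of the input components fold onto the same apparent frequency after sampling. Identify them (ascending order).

5.55 kHz, 30.05 kHz

fs/2 = 4.45 kHz.
5.55 kHz > fs/2 = 4.45 kHz, folds to fs − 5.55 kHz = 3.35 kHz.
30.05 kHz mod fs = 3.35 kHz.
3.35 kHz ≤ fs/2 = 4.45 kHz, appears at 3.35 kHz.
9.25 kHz mod fs = 0.35 kHz.
0.35 kHz ≤ fs/2 = 4.45 kHz, appears at 0.35 kHz.
5.55 kHz and 30.05 kHz both map to 3.35 kHz.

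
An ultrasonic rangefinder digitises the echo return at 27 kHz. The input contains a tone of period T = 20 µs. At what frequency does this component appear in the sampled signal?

4 kHz

T = 20 µs → f = 1/T = 50 kHz.
50 kHz mod fs = 23 kHz.
23 kHz > fs/2 = 13.5 kHz, folds to fs − 23 kHz = 4 kHz.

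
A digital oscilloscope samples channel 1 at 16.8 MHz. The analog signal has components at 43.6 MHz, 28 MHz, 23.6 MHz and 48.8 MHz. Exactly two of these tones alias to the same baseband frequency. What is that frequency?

fs/2 = 8.4 MHz.
43.6 MHz mod fs = 10 MHz.
10 MHz > fs/2 = 8.4 MHz, folds to fs − 10 MHz = 6.8 MHz.
28 MHz mod fs = 11.2 MHz.
11.2 MHz > fs/2 = 8.4 MHz, folds to fs − 11.2 MHz = 5.6 MHz.
23.6 MHz mod fs = 6.8 MHz.
6.8 MHz ≤ fs/2 = 8.4 MHz, appears at 6.8 MHz.
48.8 MHz mod fs = 15.2 MHz.
15.2 MHz > fs/2 = 8.4 MHz, folds to fs − 15.2 MHz = 1.6 MHz.
23.6 MHz and 43.6 MHz both map to 6.8 MHz.

6.8 MHz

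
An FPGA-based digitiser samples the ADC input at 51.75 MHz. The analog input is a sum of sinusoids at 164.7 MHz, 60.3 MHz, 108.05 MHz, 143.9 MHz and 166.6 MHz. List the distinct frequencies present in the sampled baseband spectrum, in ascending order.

fs/2 = 25.875 MHz.
164.7 MHz mod fs = 9.45 MHz.
9.45 MHz ≤ fs/2 = 25.875 MHz, appears at 9.45 MHz.
60.3 MHz mod fs = 8.55 MHz.
8.55 MHz ≤ fs/2 = 25.875 MHz, appears at 8.55 MHz.
108.05 MHz mod fs = 4.55 MHz.
4.55 MHz ≤ fs/2 = 25.875 MHz, appears at 4.55 MHz.
143.9 MHz mod fs = 40.4 MHz.
40.4 MHz > fs/2 = 25.875 MHz, folds to fs − 40.4 MHz = 11.35 MHz.
166.6 MHz mod fs = 11.35 MHz.
11.35 MHz ≤ fs/2 = 25.875 MHz, appears at 11.35 MHz.
Distinct values: {4.55 MHz, 8.55 MHz, 9.45 MHz, 11.35 MHz}.

4.55 MHz, 8.55 MHz, 9.45 MHz, 11.35 MHz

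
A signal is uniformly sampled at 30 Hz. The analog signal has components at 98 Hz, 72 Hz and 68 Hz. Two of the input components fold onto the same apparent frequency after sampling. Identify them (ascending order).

fs/2 = 15 Hz.
98 Hz mod fs = 8 Hz.
8 Hz ≤ fs/2 = 15 Hz, appears at 8 Hz.
72 Hz mod fs = 12 Hz.
12 Hz ≤ fs/2 = 15 Hz, appears at 12 Hz.
68 Hz mod fs = 8 Hz.
8 Hz ≤ fs/2 = 15 Hz, appears at 8 Hz.
68 Hz and 98 Hz both map to 8 Hz.

68 Hz, 98 Hz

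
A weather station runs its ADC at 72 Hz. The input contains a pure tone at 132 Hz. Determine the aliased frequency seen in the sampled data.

132 Hz mod fs = 60 Hz.
60 Hz > fs/2 = 36 Hz, folds to fs − 60 Hz = 12 Hz.

12 Hz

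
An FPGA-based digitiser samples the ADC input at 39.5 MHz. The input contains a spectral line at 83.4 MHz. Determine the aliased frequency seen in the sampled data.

4.4 MHz

83.4 MHz mod fs = 4.4 MHz.
4.4 MHz ≤ fs/2 = 19.75 MHz, appears at 4.4 MHz.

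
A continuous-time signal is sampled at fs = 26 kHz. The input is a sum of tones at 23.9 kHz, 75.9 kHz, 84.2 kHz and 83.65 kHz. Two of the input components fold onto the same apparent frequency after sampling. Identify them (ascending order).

23.9 kHz, 75.9 kHz

fs/2 = 13 kHz.
23.9 kHz > fs/2 = 13 kHz, folds to fs − 23.9 kHz = 2.1 kHz.
75.9 kHz mod fs = 23.9 kHz.
23.9 kHz > fs/2 = 13 kHz, folds to fs − 23.9 kHz = 2.1 kHz.
84.2 kHz mod fs = 6.2 kHz.
6.2 kHz ≤ fs/2 = 13 kHz, appears at 6.2 kHz.
83.65 kHz mod fs = 5.65 kHz.
5.65 kHz ≤ fs/2 = 13 kHz, appears at 5.65 kHz.
23.9 kHz and 75.9 kHz both map to 2.1 kHz.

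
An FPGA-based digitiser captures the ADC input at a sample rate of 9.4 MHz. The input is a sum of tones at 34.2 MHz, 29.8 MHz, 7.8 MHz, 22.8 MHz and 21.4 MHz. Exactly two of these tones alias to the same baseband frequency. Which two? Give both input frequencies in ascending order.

fs/2 = 4.7 MHz.
34.2 MHz mod fs = 6 MHz.
6 MHz > fs/2 = 4.7 MHz, folds to fs − 6 MHz = 3.4 MHz.
29.8 MHz mod fs = 1.6 MHz.
1.6 MHz ≤ fs/2 = 4.7 MHz, appears at 1.6 MHz.
7.8 MHz > fs/2 = 4.7 MHz, folds to fs − 7.8 MHz = 1.6 MHz.
22.8 MHz mod fs = 4 MHz.
4 MHz ≤ fs/2 = 4.7 MHz, appears at 4 MHz.
21.4 MHz mod fs = 2.6 MHz.
2.6 MHz ≤ fs/2 = 4.7 MHz, appears at 2.6 MHz.
7.8 MHz and 29.8 MHz both map to 1.6 MHz.

7.8 MHz, 29.8 MHz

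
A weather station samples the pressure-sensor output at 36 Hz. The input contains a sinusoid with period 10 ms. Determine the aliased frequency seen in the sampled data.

8 Hz

T = 10 ms → f = 1/T = 100 Hz.
100 Hz mod fs = 28 Hz.
28 Hz > fs/2 = 18 Hz, folds to fs − 28 Hz = 8 Hz.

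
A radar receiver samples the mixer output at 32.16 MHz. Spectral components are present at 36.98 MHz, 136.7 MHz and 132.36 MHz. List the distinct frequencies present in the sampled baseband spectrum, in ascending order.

fs/2 = 16.08 MHz.
36.98 MHz mod fs = 4.82 MHz.
4.82 MHz ≤ fs/2 = 16.08 MHz, appears at 4.82 MHz.
136.7 MHz mod fs = 8.06 MHz.
8.06 MHz ≤ fs/2 = 16.08 MHz, appears at 8.06 MHz.
132.36 MHz mod fs = 3.72 MHz.
3.72 MHz ≤ fs/2 = 16.08 MHz, appears at 3.72 MHz.
Distinct values: {3.72 MHz, 4.82 MHz, 8.06 MHz}.

3.72 MHz, 4.82 MHz, 8.06 MHz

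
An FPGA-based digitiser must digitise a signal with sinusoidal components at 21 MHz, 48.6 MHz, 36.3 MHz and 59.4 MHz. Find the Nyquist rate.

Highest-frequency component: 59.4 MHz.
Nyquist rate = 2 × 59.4 MHz = 118.8 MHz.

118.8 MHz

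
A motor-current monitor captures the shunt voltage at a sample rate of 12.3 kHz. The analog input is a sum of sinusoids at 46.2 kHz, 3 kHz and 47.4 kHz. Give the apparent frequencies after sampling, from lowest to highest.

fs/2 = 6.15 kHz.
46.2 kHz mod fs = 9.3 kHz.
9.3 kHz > fs/2 = 6.15 kHz, folds to fs − 9.3 kHz = 3 kHz.
3 kHz ≤ fs/2 = 6.15 kHz, passes unchanged.
47.4 kHz mod fs = 10.5 kHz.
10.5 kHz > fs/2 = 6.15 kHz, folds to fs − 10.5 kHz = 1.8 kHz.
Distinct values: {1.8 kHz, 3 kHz}.

1.8 kHz, 3 kHz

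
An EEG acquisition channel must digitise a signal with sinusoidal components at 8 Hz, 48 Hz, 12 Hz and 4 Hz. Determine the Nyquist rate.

96 Hz

Highest-frequency component: 48 Hz.
Nyquist rate = 2 × 48 Hz = 96 Hz.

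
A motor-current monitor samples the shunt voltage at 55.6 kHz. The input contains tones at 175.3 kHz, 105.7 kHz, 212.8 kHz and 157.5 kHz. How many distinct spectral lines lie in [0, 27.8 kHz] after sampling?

4

fs/2 = 27.8 kHz.
175.3 kHz mod fs = 8.5 kHz.
8.5 kHz ≤ fs/2 = 27.8 kHz, appears at 8.5 kHz.
105.7 kHz mod fs = 50.1 kHz.
50.1 kHz > fs/2 = 27.8 kHz, folds to fs − 50.1 kHz = 5.5 kHz.
212.8 kHz mod fs = 46 kHz.
46 kHz > fs/2 = 27.8 kHz, folds to fs − 46 kHz = 9.6 kHz.
157.5 kHz mod fs = 46.3 kHz.
46.3 kHz > fs/2 = 27.8 kHz, folds to fs − 46.3 kHz = 9.3 kHz.
Distinct values: {5.5 kHz, 8.5 kHz, 9.3 kHz, 9.6 kHz} → 4.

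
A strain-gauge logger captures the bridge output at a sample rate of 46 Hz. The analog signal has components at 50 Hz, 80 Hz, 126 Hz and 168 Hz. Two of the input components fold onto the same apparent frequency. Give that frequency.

fs/2 = 23 Hz.
50 Hz mod fs = 4 Hz.
4 Hz ≤ fs/2 = 23 Hz, appears at 4 Hz.
80 Hz mod fs = 34 Hz.
34 Hz > fs/2 = 23 Hz, folds to fs − 34 Hz = 12 Hz.
126 Hz mod fs = 34 Hz.
34 Hz > fs/2 = 23 Hz, folds to fs − 34 Hz = 12 Hz.
168 Hz mod fs = 30 Hz.
30 Hz > fs/2 = 23 Hz, folds to fs − 30 Hz = 16 Hz.
80 Hz and 126 Hz both map to 12 Hz.

12 Hz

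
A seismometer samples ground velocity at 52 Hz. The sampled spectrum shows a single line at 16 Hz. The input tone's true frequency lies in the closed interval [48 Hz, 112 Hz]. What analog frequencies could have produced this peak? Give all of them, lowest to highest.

68 Hz, 88 Hz

Frequencies that alias to 16 Hz are k·fs ± 16 Hz for integer k ≥ 0.
k=0: 16 Hz.
k=1: 36 Hz, 68 Hz.
k=2: 88 Hz, 120 Hz.
k=3: 140 Hz, 172 Hz.
Within [48 Hz, 112 Hz]: 68 Hz, 88 Hz.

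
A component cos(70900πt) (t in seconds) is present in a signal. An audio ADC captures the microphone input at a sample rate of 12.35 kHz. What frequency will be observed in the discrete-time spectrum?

1.6 kHz

ω = 70900π rad/s → f = ω/(2π) = 35450 Hz = 35.45 kHz.
35.45 kHz mod fs = 10.75 kHz.
10.75 kHz > fs/2 = 6.175 kHz, folds to fs − 10.75 kHz = 1.6 kHz.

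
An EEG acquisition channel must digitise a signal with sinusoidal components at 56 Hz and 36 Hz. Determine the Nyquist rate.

Highest-frequency component: 56 Hz.
Nyquist rate = 2 × 56 Hz = 112 Hz.

112 Hz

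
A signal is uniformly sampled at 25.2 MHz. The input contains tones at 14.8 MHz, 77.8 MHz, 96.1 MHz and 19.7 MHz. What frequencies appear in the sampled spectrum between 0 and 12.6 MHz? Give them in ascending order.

2.2 MHz, 4.7 MHz, 5.5 MHz, 10.4 MHz

fs/2 = 12.6 MHz.
14.8 MHz > fs/2 = 12.6 MHz, folds to fs − 14.8 MHz = 10.4 MHz.
77.8 MHz mod fs = 2.2 MHz.
2.2 MHz ≤ fs/2 = 12.6 MHz, appears at 2.2 MHz.
96.1 MHz mod fs = 20.5 MHz.
20.5 MHz > fs/2 = 12.6 MHz, folds to fs − 20.5 MHz = 4.7 MHz.
19.7 MHz > fs/2 = 12.6 MHz, folds to fs − 19.7 MHz = 5.5 MHz.
Distinct values: {2.2 MHz, 4.7 MHz, 5.5 MHz, 10.4 MHz}.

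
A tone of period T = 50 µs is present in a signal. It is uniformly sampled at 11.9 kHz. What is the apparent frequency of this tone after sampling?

T = 50 µs → f = 1/T = 20 kHz.
20 kHz mod fs = 8.1 kHz.
8.1 kHz > fs/2 = 5.95 kHz, folds to fs − 8.1 kHz = 3.8 kHz.

3.8 kHz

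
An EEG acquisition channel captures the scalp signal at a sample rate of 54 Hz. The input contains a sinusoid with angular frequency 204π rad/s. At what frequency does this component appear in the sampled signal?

6 Hz

ω = 204π rad/s → f = ω/(2π) = 102 Hz.
102 Hz mod fs = 48 Hz.
48 Hz > fs/2 = 27 Hz, folds to fs − 48 Hz = 6 Hz.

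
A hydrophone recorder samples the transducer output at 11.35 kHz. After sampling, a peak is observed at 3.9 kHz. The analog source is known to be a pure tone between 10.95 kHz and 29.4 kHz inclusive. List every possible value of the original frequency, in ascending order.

15.25 kHz, 18.8 kHz, 26.6 kHz

Frequencies that alias to 3.9 kHz are k·fs ± 3.9 kHz for integer k ≥ 0.
k=0: 3.9 kHz.
k=1: 7.45 kHz, 15.25 kHz.
k=2: 18.8 kHz, 26.6 kHz.
k=3: 30.15 kHz, 37.95 kHz.
Within [10.95 kHz, 29.4 kHz]: 15.25 kHz, 18.8 kHz, 26.6 kHz.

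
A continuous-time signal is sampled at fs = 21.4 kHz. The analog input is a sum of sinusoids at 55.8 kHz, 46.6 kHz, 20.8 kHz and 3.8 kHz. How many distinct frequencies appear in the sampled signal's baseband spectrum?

3

fs/2 = 10.7 kHz.
55.8 kHz mod fs = 13 kHz.
13 kHz > fs/2 = 10.7 kHz, folds to fs − 13 kHz = 8.4 kHz.
46.6 kHz mod fs = 3.8 kHz.
3.8 kHz ≤ fs/2 = 10.7 kHz, appears at 3.8 kHz.
20.8 kHz > fs/2 = 10.7 kHz, folds to fs − 20.8 kHz = 0.6 kHz.
3.8 kHz ≤ fs/2 = 10.7 kHz, passes unchanged.
Distinct values: {0.6 kHz, 3.8 kHz, 8.4 kHz} → 3.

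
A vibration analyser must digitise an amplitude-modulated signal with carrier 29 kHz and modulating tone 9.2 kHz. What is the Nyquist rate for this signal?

76.4 kHz

AM sidebands sit at fc ± fm = 19.8 kHz and 38.2 kHz.
Highest-frequency component: 38.2 kHz.
Nyquist rate = 2 × 38.2 kHz = 76.4 kHz.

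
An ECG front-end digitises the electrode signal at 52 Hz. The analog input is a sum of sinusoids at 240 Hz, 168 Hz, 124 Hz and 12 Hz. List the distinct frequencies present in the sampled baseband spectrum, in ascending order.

fs/2 = 26 Hz.
240 Hz mod fs = 32 Hz.
32 Hz > fs/2 = 26 Hz, folds to fs − 32 Hz = 20 Hz.
168 Hz mod fs = 12 Hz.
12 Hz ≤ fs/2 = 26 Hz, appears at 12 Hz.
124 Hz mod fs = 20 Hz.
20 Hz ≤ fs/2 = 26 Hz, appears at 20 Hz.
12 Hz ≤ fs/2 = 26 Hz, passes unchanged.
Distinct values: {12 Hz, 20 Hz}.

12 Hz, 20 Hz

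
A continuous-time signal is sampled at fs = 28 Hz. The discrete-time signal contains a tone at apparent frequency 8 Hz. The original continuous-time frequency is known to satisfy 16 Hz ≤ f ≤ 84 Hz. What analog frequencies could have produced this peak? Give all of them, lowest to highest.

20 Hz, 36 Hz, 48 Hz, 64 Hz, 76 Hz

Frequencies that alias to 8 Hz are k·fs ± 8 Hz for integer k ≥ 0.
k=0: 8 Hz.
k=1: 20 Hz, 36 Hz.
k=2: 48 Hz, 64 Hz.
k=3: 76 Hz, 92 Hz.
k=4: 104 Hz, 120 Hz.
Within [16 Hz, 84 Hz]: 20 Hz, 36 Hz, 48 Hz, 64 Hz, 76 Hz.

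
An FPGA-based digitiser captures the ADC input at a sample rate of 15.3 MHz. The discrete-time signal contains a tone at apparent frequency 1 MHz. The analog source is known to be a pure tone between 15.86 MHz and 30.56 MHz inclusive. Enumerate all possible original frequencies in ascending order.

Frequencies that alias to 1 MHz are k·fs ± 1 MHz for integer k ≥ 0.
k=0: 1 MHz.
k=1: 14.3 MHz, 16.3 MHz.
k=2: 29.6 MHz, 31.6 MHz.
k=3: 44.9 MHz, 46.9 MHz.
Within [15.86 MHz, 30.56 MHz]: 16.3 MHz, 29.6 MHz.

16.3 MHz, 29.6 MHz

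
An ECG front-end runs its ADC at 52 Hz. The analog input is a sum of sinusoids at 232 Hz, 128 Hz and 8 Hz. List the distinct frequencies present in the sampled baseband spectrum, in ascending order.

8 Hz, 24 Hz

fs/2 = 26 Hz.
232 Hz mod fs = 24 Hz.
24 Hz ≤ fs/2 = 26 Hz, appears at 24 Hz.
128 Hz mod fs = 24 Hz.
24 Hz ≤ fs/2 = 26 Hz, appears at 24 Hz.
8 Hz ≤ fs/2 = 26 Hz, passes unchanged.
Distinct values: {8 Hz, 24 Hz}.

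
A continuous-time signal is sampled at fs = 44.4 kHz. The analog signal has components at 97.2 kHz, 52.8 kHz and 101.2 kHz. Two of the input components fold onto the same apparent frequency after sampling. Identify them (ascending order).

52.8 kHz, 97.2 kHz

fs/2 = 22.2 kHz.
97.2 kHz mod fs = 8.4 kHz.
8.4 kHz ≤ fs/2 = 22.2 kHz, appears at 8.4 kHz.
52.8 kHz mod fs = 8.4 kHz.
8.4 kHz ≤ fs/2 = 22.2 kHz, appears at 8.4 kHz.
101.2 kHz mod fs = 12.4 kHz.
12.4 kHz ≤ fs/2 = 22.2 kHz, appears at 12.4 kHz.
52.8 kHz and 97.2 kHz both map to 8.4 kHz.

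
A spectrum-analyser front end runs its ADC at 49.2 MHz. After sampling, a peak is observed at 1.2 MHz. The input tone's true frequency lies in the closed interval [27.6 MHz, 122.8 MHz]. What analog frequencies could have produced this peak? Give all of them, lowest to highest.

48 MHz, 50.4 MHz, 97.2 MHz, 99.6 MHz

Frequencies that alias to 1.2 MHz are k·fs ± 1.2 MHz for integer k ≥ 0.
k=0: 1.2 MHz.
k=1: 48 MHz, 50.4 MHz.
k=2: 97.2 MHz, 99.6 MHz.
k=3: 146.4 MHz, 148.8 MHz.
Within [27.6 MHz, 122.8 MHz]: 48 MHz, 50.4 MHz, 97.2 MHz, 99.6 MHz.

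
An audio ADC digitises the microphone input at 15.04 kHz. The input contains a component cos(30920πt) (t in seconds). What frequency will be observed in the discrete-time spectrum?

0.42 kHz

ω = 30920π rad/s → f = ω/(2π) = 15460 Hz = 15.46 kHz.
15.46 kHz mod fs = 0.42 kHz.
0.42 kHz ≤ fs/2 = 7.52 kHz, appears at 0.42 kHz.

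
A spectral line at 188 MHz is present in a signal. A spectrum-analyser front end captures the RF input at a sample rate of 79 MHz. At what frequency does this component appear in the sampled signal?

188 MHz mod fs = 30 MHz.
30 MHz ≤ fs/2 = 39.5 MHz, appears at 30 MHz.

30 MHz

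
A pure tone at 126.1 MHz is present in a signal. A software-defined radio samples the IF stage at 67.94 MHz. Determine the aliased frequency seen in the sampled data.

126.1 MHz mod fs = 58.16 MHz.
58.16 MHz > fs/2 = 33.97 MHz, folds to fs − 58.16 MHz = 9.78 MHz.

9.78 MHz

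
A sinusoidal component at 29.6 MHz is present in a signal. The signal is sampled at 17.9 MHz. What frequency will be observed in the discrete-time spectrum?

29.6 MHz mod fs = 11.7 MHz.
11.7 MHz > fs/2 = 8.95 MHz, folds to fs − 11.7 MHz = 6.2 MHz.

6.2 MHz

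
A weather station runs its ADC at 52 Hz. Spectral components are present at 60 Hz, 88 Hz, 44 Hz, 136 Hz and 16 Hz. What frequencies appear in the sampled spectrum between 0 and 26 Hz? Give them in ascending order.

fs/2 = 26 Hz.
60 Hz mod fs = 8 Hz.
8 Hz ≤ fs/2 = 26 Hz, appears at 8 Hz.
88 Hz mod fs = 36 Hz.
36 Hz > fs/2 = 26 Hz, folds to fs − 36 Hz = 16 Hz.
44 Hz > fs/2 = 26 Hz, folds to fs − 44 Hz = 8 Hz.
136 Hz mod fs = 32 Hz.
32 Hz > fs/2 = 26 Hz, folds to fs − 32 Hz = 20 Hz.
16 Hz ≤ fs/2 = 26 Hz, passes unchanged.
Distinct values: {8 Hz, 16 Hz, 20 Hz}.

8 Hz, 16 Hz, 20 Hz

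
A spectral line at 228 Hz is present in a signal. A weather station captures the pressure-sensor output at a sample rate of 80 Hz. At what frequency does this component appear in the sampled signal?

12 Hz

228 Hz mod fs = 68 Hz.
68 Hz > fs/2 = 40 Hz, folds to fs − 68 Hz = 12 Hz.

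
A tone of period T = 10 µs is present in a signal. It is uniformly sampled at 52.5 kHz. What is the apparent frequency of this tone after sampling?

T = 10 µs → f = 1/T = 100 kHz.
100 kHz mod fs = 47.5 kHz.
47.5 kHz > fs/2 = 26.25 kHz, folds to fs − 47.5 kHz = 5 kHz.

5 kHz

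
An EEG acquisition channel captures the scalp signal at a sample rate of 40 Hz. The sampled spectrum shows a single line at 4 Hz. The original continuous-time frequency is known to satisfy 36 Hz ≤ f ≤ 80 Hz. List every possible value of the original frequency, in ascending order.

Frequencies that alias to 4 Hz are k·fs ± 4 Hz for integer k ≥ 0.
k=0: 4 Hz.
k=1: 36 Hz, 44 Hz.
k=2: 76 Hz, 84 Hz.
k=3: 116 Hz, 124 Hz.
Within [36 Hz, 80 Hz]: 36 Hz, 44 Hz, 76 Hz.

36 Hz, 44 Hz, 76 Hz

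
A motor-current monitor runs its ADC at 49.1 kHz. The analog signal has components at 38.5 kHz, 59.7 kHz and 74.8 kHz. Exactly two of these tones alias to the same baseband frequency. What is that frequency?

fs/2 = 24.55 kHz.
38.5 kHz > fs/2 = 24.55 kHz, folds to fs − 38.5 kHz = 10.6 kHz.
59.7 kHz mod fs = 10.6 kHz.
10.6 kHz ≤ fs/2 = 24.55 kHz, appears at 10.6 kHz.
74.8 kHz mod fs = 25.7 kHz.
25.7 kHz > fs/2 = 24.55 kHz, folds to fs − 25.7 kHz = 23.4 kHz.
38.5 kHz and 59.7 kHz both map to 10.6 kHz.

10.6 kHz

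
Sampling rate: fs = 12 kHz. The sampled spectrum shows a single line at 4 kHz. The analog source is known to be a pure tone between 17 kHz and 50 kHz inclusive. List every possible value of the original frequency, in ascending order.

20 kHz, 28 kHz, 32 kHz, 40 kHz, 44 kHz

Frequencies that alias to 4 kHz are k·fs ± 4 kHz for integer k ≥ 0.
k=0: 4 kHz.
k=1: 8 kHz, 16 kHz.
k=2: 20 kHz, 28 kHz.
k=3: 32 kHz, 40 kHz.
k=4: 44 kHz, 52 kHz.
k=5: 56 kHz, 64 kHz.
Within [17 kHz, 50 kHz]: 20 kHz, 28 kHz, 32 kHz, 40 kHz, 44 kHz.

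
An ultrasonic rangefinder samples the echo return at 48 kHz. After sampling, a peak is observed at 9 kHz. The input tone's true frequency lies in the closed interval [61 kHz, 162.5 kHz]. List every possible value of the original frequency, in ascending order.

Frequencies that alias to 9 kHz are k·fs ± 9 kHz for integer k ≥ 0.
k=0: 9 kHz.
k=1: 39 kHz, 57 kHz.
k=2: 87 kHz, 105 kHz.
k=3: 135 kHz, 153 kHz.
k=4: 183 kHz, 201 kHz.
Within [61 kHz, 162.5 kHz]: 87 kHz, 105 kHz, 135 kHz, 153 kHz.

87 kHz, 105 kHz, 135 kHz, 153 kHz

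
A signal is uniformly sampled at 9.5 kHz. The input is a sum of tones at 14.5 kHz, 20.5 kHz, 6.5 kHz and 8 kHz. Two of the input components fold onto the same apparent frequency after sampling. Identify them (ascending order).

fs/2 = 4.75 kHz.
14.5 kHz mod fs = 5 kHz.
5 kHz > fs/2 = 4.75 kHz, folds to fs − 5 kHz = 4.5 kHz.
20.5 kHz mod fs = 1.5 kHz.
1.5 kHz ≤ fs/2 = 4.75 kHz, appears at 1.5 kHz.
6.5 kHz > fs/2 = 4.75 kHz, folds to fs − 6.5 kHz = 3 kHz.
8 kHz > fs/2 = 4.75 kHz, folds to fs − 8 kHz = 1.5 kHz.
8 kHz and 20.5 kHz both map to 1.5 kHz.

8 kHz, 20.5 kHz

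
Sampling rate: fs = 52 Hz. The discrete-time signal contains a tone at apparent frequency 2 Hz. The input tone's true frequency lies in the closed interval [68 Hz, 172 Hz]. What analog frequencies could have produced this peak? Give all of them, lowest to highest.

Frequencies that alias to 2 Hz are k·fs ± 2 Hz for integer k ≥ 0.
k=0: 2 Hz.
k=1: 50 Hz, 54 Hz.
k=2: 102 Hz, 106 Hz.
k=3: 154 Hz, 158 Hz.
k=4: 206 Hz, 210 Hz.
Within [68 Hz, 172 Hz]: 102 Hz, 106 Hz, 154 Hz, 158 Hz.

102 Hz, 106 Hz, 154 Hz, 158 Hz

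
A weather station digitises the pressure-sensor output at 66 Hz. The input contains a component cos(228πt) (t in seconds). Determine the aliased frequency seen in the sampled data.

18 Hz

ω = 228π rad/s → f = ω/(2π) = 114 Hz.
114 Hz mod fs = 48 Hz.
48 Hz > fs/2 = 33 Hz, folds to fs − 48 Hz = 18 Hz.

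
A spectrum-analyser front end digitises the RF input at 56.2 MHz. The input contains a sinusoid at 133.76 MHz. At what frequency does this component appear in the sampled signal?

133.76 MHz mod fs = 21.36 MHz.
21.36 MHz ≤ fs/2 = 28.1 MHz, appears at 21.36 MHz.

21.36 MHz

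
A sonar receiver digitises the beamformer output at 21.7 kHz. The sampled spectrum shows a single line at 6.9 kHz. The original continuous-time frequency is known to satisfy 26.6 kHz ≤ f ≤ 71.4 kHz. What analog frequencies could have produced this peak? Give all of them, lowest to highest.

Frequencies that alias to 6.9 kHz are k·fs ± 6.9 kHz for integer k ≥ 0.
k=0: 6.9 kHz.
k=1: 14.8 kHz, 28.6 kHz.
k=2: 36.5 kHz, 50.3 kHz.
k=3: 58.2 kHz, 72 kHz.
k=4: 79.9 kHz, 93.7 kHz.
Within [26.6 kHz, 71.4 kHz]: 28.6 kHz, 36.5 kHz, 50.3 kHz, 58.2 kHz.

28.6 kHz, 36.5 kHz, 50.3 kHz, 58.2 kHz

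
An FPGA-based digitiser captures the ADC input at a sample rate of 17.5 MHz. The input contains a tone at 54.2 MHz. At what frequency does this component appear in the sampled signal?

1.7 MHz

54.2 MHz mod fs = 1.7 MHz.
1.7 MHz ≤ fs/2 = 8.75 MHz, appears at 1.7 MHz.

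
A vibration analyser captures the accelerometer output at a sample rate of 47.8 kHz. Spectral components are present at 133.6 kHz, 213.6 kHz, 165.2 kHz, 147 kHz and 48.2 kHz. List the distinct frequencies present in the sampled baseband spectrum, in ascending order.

0.4 kHz, 3.6 kHz, 9.8 kHz, 21.8 kHz, 22.4 kHz

fs/2 = 23.9 kHz.
133.6 kHz mod fs = 38 kHz.
38 kHz > fs/2 = 23.9 kHz, folds to fs − 38 kHz = 9.8 kHz.
213.6 kHz mod fs = 22.4 kHz.
22.4 kHz ≤ fs/2 = 23.9 kHz, appears at 22.4 kHz.
165.2 kHz mod fs = 21.8 kHz.
21.8 kHz ≤ fs/2 = 23.9 kHz, appears at 21.8 kHz.
147 kHz mod fs = 3.6 kHz.
3.6 kHz ≤ fs/2 = 23.9 kHz, appears at 3.6 kHz.
48.2 kHz mod fs = 0.4 kHz.
0.4 kHz ≤ fs/2 = 23.9 kHz, appears at 0.4 kHz.
Distinct values: {0.4 kHz, 3.6 kHz, 9.8 kHz, 21.8 kHz, 22.4 kHz}.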